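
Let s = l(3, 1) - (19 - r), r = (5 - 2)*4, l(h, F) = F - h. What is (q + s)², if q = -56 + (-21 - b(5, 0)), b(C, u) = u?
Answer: 7396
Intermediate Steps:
r = 12 (r = 3*4 = 12)
q = -77 (q = -56 + (-21 - 1*0) = -56 + (-21 + 0) = -56 - 21 = -77)
s = -9 (s = (1 - 1*3) - (19 - 1*12) = (1 - 3) - (19 - 12) = -2 - 1*7 = -2 - 7 = -9)
(q + s)² = (-77 - 9)² = (-86)² = 7396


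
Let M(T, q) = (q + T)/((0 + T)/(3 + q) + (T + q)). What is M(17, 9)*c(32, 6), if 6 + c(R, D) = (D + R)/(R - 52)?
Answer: -12324/1645 ≈ -7.4918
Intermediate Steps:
c(R, D) = -6 + (D + R)/(-52 + R) (c(R, D) = -6 + (D + R)/(R - 52) = -6 + (D + R)/(-52 + R))
M(T, q) = (T + q)/(T + q + T/(3 + q)) (M(T, q) = (T + q)/(T/(3 + q) + (T + q)) = (T + q)/(T + q + T/(3 + q)))
M(17, 9)*c(32, 6) = ((9² + 3*17 + 3*9 + 17*9)/(9² + 3*9 + 4*17 + 17*9))*((312 + 6 - 5*32)/(-52 + 32)) = ((81 + 51 + 27 + 153)/(81 + 27 + 68 + 153))*((312 + 6 - 160)/(-20)) = (312/329)*(-1/20*158) = ((1/329)*312)*(-79/10) = (312/329)*(-79/10) = -12324/1645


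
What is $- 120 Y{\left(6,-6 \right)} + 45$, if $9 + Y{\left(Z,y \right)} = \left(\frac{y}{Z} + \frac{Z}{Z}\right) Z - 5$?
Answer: $1725$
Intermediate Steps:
$Y{\left(Z,y \right)} = -14 + Z \left(1 + \frac{y}{Z}\right)$ ($Y{\left(Z,y \right)} = -9 + \left(\left(\frac{y}{Z} + \frac{Z}{Z}\right) Z - 5\right) = -9 + \left(\left(\frac{y}{Z} + 1\right) Z - 5\right) = -9 + \left(\left(1 + \frac{y}{Z}\right) Z - 5\right) = -9 + \left(Z \left(1 + \frac{y}{Z}\right) - 5\right) = -9 + \left(-5 + Z \left(1 + \frac{y}{Z}\right)\right) = -14 + Z \left(1 + \frac{y}{Z}\right)$)
$- 120 Y{\left(6,-6 \right)} + 45 = - 120 \left(-14 + 6 - 6\right) + 45 = \left(-120\right) \left(-14\right) + 45 = 1680 + 45 = 1725$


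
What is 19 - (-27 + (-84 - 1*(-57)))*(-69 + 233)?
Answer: 8875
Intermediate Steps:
19 - (-27 + (-84 - 1*(-57)))*(-69 + 233) = 19 - (-27 + (-84 + 57))*164 = 19 - (-27 - 27)*164 = 19 - (-54)*164 = 19 - 1*(-8856) = 19 + 8856 = 8875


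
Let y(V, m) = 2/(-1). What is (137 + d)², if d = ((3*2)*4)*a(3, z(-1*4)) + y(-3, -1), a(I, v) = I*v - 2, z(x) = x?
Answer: 40401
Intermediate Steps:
y(V, m) = -2 (y(V, m) = 2*(-1) = -2)
a(I, v) = -2 + I*v
d = -338 (d = ((3*2)*4)*(-2 + 3*(-1*4)) - 2 = (6*4)*(-2 + 3*(-4)) - 2 = 24*(-2 - 12) - 2 = 24*(-14) - 2 = -336 - 2 = -338)
(137 + d)² = (137 - 338)² = (-201)² = 40401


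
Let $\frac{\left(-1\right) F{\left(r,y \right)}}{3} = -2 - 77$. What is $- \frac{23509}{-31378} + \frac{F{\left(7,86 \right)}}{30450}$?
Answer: $\frac{2078407}{2745575} \approx 0.757$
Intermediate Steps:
$F{\left(r,y \right)} = 237$ ($F{\left(r,y \right)} = - 3 \left(-2 - 77\right) = \left(-3\right) \left(-79\right) = 237$)
$- \frac{23509}{-31378} + \frac{F{\left(7,86 \right)}}{30450} = - \frac{23509}{-31378} + \frac{237}{30450} = \left(-23509\right) \left(- \frac{1}{31378}\right) + 237 \cdot \frac{1}{30450} = \frac{23509}{31378} + \frac{79}{10150} = \frac{2078407}{2745575}$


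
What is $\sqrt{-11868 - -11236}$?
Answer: $2 i \sqrt{158} \approx 25.14 i$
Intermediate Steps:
$\sqrt{-11868 - -11236} = \sqrt{-11868 + 11236} = \sqrt{-632} = 2 i \sqrt{158}$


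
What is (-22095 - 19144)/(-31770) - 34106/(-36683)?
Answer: 2596317857/1165418910 ≈ 2.2278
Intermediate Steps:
(-22095 - 19144)/(-31770) - 34106/(-36683) = -41239*(-1/31770) - 34106*(-1/36683) = 41239/31770 + 34106/36683 = 2596317857/1165418910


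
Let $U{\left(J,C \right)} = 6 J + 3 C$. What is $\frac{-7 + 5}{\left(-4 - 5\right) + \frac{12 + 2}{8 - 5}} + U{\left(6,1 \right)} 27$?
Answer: $\frac{13695}{13} \approx 1053.5$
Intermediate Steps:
$U{\left(J,C \right)} = 3 C + 6 J$
$\frac{-7 + 5}{\left(-4 - 5\right) + \frac{12 + 2}{8 - 5}} + U{\left(6,1 \right)} 27 = \frac{-7 + 5}{\left(-4 - 5\right) + \frac{12 + 2}{8 - 5}} + \left(3 \cdot 1 + 6 \cdot 6\right) 27 = - \frac{2}{-9 + \frac{14}{3}} + \left(3 + 36\right) 27 = - \frac{2}{-9 + 14 \cdot \frac{1}{3}} + 39 \cdot 27 = - \frac{2}{-9 + \frac{14}{3}} + 1053 = - \frac{2}{- \frac{13}{3}} + 1053 = \left(-2\right) \left(- \frac{3}{13}\right) + 1053 = \frac{6}{13} + 1053 = \frac{13695}{13}$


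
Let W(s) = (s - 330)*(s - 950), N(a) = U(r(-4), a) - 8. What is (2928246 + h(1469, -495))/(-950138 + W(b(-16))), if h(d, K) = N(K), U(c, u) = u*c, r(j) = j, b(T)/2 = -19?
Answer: -50521/10113 ≈ -4.9957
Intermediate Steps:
b(T) = -38 (b(T) = 2*(-19) = -38)
U(c, u) = c*u
N(a) = -8 - 4*a (N(a) = -4*a - 8 = -8 - 4*a)
W(s) = (-950 + s)*(-330 + s) (W(s) = (-330 + s)*(-950 + s) = (-950 + s)*(-330 + s))
h(d, K) = -8 - 4*K
(2928246 + h(1469, -495))/(-950138 + W(b(-16))) = (2928246 + (-8 - 4*(-495)))/(-950138 + (313500 + (-38)² - 1280*(-38))) = (2928246 + (-8 + 1980))/(-950138 + (313500 + 1444 + 48640)) = (2928246 + 1972)/(-950138 + 363584) = 2930218/(-586554) = 2930218*(-1/586554) = -50521/10113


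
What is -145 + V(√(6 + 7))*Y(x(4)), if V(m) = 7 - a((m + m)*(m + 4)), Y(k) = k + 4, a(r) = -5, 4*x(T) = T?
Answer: -85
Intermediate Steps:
x(T) = T/4
Y(k) = 4 + k
V(m) = 12 (V(m) = 7 - 1*(-5) = 7 + 5 = 12)
-145 + V(√(6 + 7))*Y(x(4)) = -145 + 12*(4 + (¼)*4) = -145 + 12*(4 + 1) = -145 + 12*5 = -145 + 60 = -85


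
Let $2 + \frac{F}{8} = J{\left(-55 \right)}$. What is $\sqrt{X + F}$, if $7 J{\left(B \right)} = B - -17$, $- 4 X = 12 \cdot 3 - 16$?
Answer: $\frac{i \sqrt{3157}}{7} \approx 8.0267 i$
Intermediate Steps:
$X = -5$ ($X = - \frac{12 \cdot 3 - 16}{4} = - \frac{36 - 16}{4} = \left(- \frac{1}{4}\right) 20 = -5$)
$J{\left(B \right)} = \frac{17}{7} + \frac{B}{7}$ ($J{\left(B \right)} = \frac{B - -17}{7} = \frac{B + 17}{7} = \frac{17 + B}{7} = \frac{17}{7} + \frac{B}{7}$)
$F = - \frac{416}{7}$ ($F = -16 + 8 \left(\frac{17}{7} + \frac{1}{7} \left(-55\right)\right) = -16 + 8 \left(\frac{17}{7} - \frac{55}{7}\right) = -16 + 8 \left(- \frac{38}{7}\right) = -16 - \frac{304}{7} = - \frac{416}{7} \approx -59.429$)
$\sqrt{X + F} = \sqrt{-5 - \frac{416}{7}} = \sqrt{- \frac{451}{7}} = \frac{i \sqrt{3157}}{7}$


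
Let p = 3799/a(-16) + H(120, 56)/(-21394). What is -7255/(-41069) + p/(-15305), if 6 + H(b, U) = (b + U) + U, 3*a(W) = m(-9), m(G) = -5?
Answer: 10945752714781/33618587491825 ≈ 0.32559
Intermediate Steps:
a(W) = -5/3 (a(W) = (1/3)*(-5) = -5/3)
H(b, U) = -6 + b + 2*U (H(b, U) = -6 + ((b + U) + U) = -6 + ((U + b) + U) = -6 + (b + 2*U) = -6 + b + 2*U)
p = -121914274/53485 (p = 3799/(-5/3) + (-6 + 120 + 2*56)/(-21394) = 3799*(-3/5) + (-6 + 120 + 112)*(-1/21394) = -11397/5 + 226*(-1/21394) = -11397/5 - 113/10697 = -121914274/53485 ≈ -2279.4)
-7255/(-41069) + p/(-15305) = -7255/(-41069) - 121914274/53485/(-15305) = -7255*(-1/41069) - 121914274/53485*(-1/15305) = 7255/41069 + 121914274/818587925 = 10945752714781/33618587491825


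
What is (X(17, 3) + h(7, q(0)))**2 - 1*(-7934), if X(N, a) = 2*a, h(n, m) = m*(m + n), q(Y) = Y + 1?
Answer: 8130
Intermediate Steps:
q(Y) = 1 + Y
(X(17, 3) + h(7, q(0)))**2 - 1*(-7934) = (2*3 + (1 + 0)*((1 + 0) + 7))**2 - 1*(-7934) = (6 + 1*(1 + 7))**2 + 7934 = (6 + 1*8)**2 + 7934 = (6 + 8)**2 + 7934 = 14**2 + 7934 = 196 + 7934 = 8130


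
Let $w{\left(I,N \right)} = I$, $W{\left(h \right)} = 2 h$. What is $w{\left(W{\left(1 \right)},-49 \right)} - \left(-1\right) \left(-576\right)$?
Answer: $-574$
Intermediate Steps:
$w{\left(W{\left(1 \right)},-49 \right)} - \left(-1\right) \left(-576\right) = 2 \cdot 1 - \left(-1\right) \left(-576\right) = 2 - 576 = -574$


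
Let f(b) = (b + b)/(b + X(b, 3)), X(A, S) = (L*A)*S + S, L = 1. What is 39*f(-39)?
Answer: 338/17 ≈ 19.882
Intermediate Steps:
X(A, S) = S + A*S (X(A, S) = (1*A)*S + S = A*S + S = S + A*S)
f(b) = 2*b/(3 + 4*b) (f(b) = (b + b)/(b + 3*(1 + b)) = (2*b)/(b + (3 + 3*b)) = (2*b)/(3 + 4*b) = 2*b/(3 + 4*b))
39*f(-39) = 39*(2*(-39)/(3 + 4*(-39))) = 39*(2*(-39)/(3 - 156)) = 39*(2*(-39)/(-153)) = 39*(2*(-39)*(-1/153)) = 39*(26/51) = 338/17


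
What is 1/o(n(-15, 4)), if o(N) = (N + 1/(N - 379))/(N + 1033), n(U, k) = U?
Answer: -401092/5911 ≈ -67.855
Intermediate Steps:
o(N) = (N + 1/(-379 + N))/(1033 + N)
1/o(n(-15, 4)) = 1/((1 + (-15)² - 379*(-15))/(-391507 + (-15)² + 654*(-15))) = 1/((1 + 225 + 5685)/(-391507 + 225 - 9810)) = 1/(5911/(-401092)) = 1/(-1/401092*5911) = 1/(-5911/401092) = -401092/5911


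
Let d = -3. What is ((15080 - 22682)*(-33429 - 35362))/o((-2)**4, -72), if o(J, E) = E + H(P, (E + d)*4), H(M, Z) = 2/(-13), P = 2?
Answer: -485595669/67 ≈ -7.2477e+6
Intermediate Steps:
H(M, Z) = -2/13 (H(M, Z) = 2*(-1/13) = -2/13)
o(J, E) = -2/13 + E (o(J, E) = E - 2/13 = -2/13 + E)
((15080 - 22682)*(-33429 - 35362))/o((-2)**4, -72) = ((15080 - 22682)*(-33429 - 35362))/(-2/13 - 72) = (-7602*(-68791))/(-938/13) = 522949182*(-13/938) = -485595669/67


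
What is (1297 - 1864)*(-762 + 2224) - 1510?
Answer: -830464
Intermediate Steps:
(1297 - 1864)*(-762 + 2224) - 1510 = -567*1462 - 1510 = -828954 - 1510 = -830464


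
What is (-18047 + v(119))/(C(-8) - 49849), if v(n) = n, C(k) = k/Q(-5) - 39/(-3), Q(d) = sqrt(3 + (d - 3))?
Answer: 279206190/776133409 + 8964*I*sqrt(5)/776133409 ≈ 0.35974 + 2.5826e-5*I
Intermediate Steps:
Q(d) = sqrt(d) (Q(d) = sqrt(3 + (-3 + d)) = sqrt(d))
C(k) = 13 - I*k*sqrt(5)/5 (C(k) = k/(sqrt(-5)) - 39/(-3) = k/((I*sqrt(5))) - 39*(-1/3) = k*(-I*sqrt(5)/5) + 13 = -I*k*sqrt(5)/5 + 13 = 13 - I*k*sqrt(5)/5)
(-18047 + v(119))/(C(-8) - 49849) = (-18047 + 119)/((13 - 1/5*I*(-8)*sqrt(5)) - 49849) = -17928/((13 + 8*I*sqrt(5)/5) - 49849) = -17928/(-49836 + 8*I*sqrt(5)/5)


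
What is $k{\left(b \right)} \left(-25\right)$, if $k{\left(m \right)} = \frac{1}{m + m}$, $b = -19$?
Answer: $\frac{25}{38} \approx 0.6579$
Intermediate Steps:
$k{\left(m \right)} = \frac{1}{2 m}$
$k{\left(b \right)} \left(-25\right) = \frac{1}{2 \left(-19\right)} \left(-25\right) = \frac{1}{2} \left(- \frac{1}{19}\right) \left(-25\right) = \left(- \frac{1}{38}\right) \left(-25\right) = \frac{25}{38}$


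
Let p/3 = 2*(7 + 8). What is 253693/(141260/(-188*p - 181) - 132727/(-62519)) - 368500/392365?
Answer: -3040703661845068813/73559127384807 ≈ -41337.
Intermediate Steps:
p = 90 (p = 3*(2*(7 + 8)) = 3*(2*15) = 3*30 = 90)
253693/(141260/(-188*p - 181) - 132727/(-62519)) - 368500/392365 = 253693/(141260/(-188*90 - 181) - 132727/(-62519)) - 368500/392365 = 253693/(141260/(-16920 - 181) - 132727*(-1/62519)) - 368500*1/392365 = 253693/(141260/(-17101) + 132727/62519) - 73700/78473 = 253693/(141260*(-1/17101) + 132727/62519) - 73700/78473 = 253693/(-20180/2443 + 132727/62519) - 73700/78473 = 253693/(-937381359/152733917) - 73700/78473 = 253693*(-152733917/937381359) - 73700/78473 = -38747525605481/937381359 - 73700/78473 = -3040703661845068813/73559127384807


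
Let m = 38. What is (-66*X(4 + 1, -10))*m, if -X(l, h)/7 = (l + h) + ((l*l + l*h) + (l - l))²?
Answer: 10884720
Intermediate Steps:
X(l, h) = -7*h - 7*l - 7*(l² + h*l)² (X(l, h) = -7*((l + h) + ((l*l + l*h) + (l - l))²) = -7*((h + l) + ((l² + h*l) + 0)²) = -7*((h + l) + (l² + h*l)²) = -7*(h + l + (l² + h*l)²) = -7*h - 7*l - 7*(l² + h*l)²)
(-66*X(4 + 1, -10))*m = -66*(-7*(-10) - 7*(4 + 1) - 7*(4 + 1)²*(-10 + (4 + 1))²)*38 = -66*(70 - 7*5 - 7*5²*(-10 + 5)²)*38 = -66*(70 - 35 - 7*25*(-5)²)*38 = -66*(70 - 35 - 7*25*25)*38 = -66*(70 - 35 - 4375)*38 = -66*(-4340)*38 = 286440*38 = 10884720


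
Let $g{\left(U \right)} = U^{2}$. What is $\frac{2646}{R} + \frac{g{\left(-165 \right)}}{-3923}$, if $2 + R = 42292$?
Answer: $- \frac{570482496}{82951835} \approx -6.8773$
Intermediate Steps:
$R = 42290$ ($R = -2 + 42292 = 42290$)
$\frac{2646}{R} + \frac{g{\left(-165 \right)}}{-3923} = \frac{2646}{42290} + \frac{\left(-165\right)^{2}}{-3923} = 2646 \cdot \frac{1}{42290} + 27225 \left(- \frac{1}{3923}\right) = \frac{1323}{21145} - \frac{27225}{3923} = - \frac{570482496}{82951835}$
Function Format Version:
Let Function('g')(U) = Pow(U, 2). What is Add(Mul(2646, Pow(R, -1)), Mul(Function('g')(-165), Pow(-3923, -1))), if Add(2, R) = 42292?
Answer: Rational(-570482496, 82951835) ≈ -6.8773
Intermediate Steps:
R = 42290 (R = Add(-2, 42292) = 42290)
Add(Mul(2646, Pow(R, -1)), Mul(Function('g')(-165), Pow(-3923, -1))) = Add(Mul(2646, Pow(42290, -1)), Mul(Pow(-165, 2), Pow(-3923, -1))) = Add(Mul(2646, Rational(1, 42290)), Mul(27225, Rational(-1, 3923))) = Add(Rational(1323, 21145), Rational(-27225, 3923)) = Rational(-570482496, 82951835)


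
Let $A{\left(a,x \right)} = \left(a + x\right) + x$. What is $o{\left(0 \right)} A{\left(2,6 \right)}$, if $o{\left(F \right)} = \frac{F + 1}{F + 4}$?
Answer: $\frac{7}{2} \approx 3.5$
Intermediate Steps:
$o{\left(F \right)} = \frac{1 + F}{4 + F}$
$A{\left(a,x \right)} = a + 2 x$
$o{\left(0 \right)} A{\left(2,6 \right)} = \frac{1 + 0}{4 + 0} \left(2 + 2 \cdot 6\right) = \frac{1}{4} \cdot 1 \left(2 + 12\right) = \frac{1}{4} \cdot 1 \cdot 14 = \frac{1}{4} \cdot 14 = \frac{7}{2}$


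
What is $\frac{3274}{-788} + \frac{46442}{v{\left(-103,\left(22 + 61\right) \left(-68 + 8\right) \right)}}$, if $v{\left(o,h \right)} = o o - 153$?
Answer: $\frac{295419}{1029916} \approx 0.28684$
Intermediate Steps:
$v{\left(o,h \right)} = -153 + o^{2}$ ($v{\left(o,h \right)} = o^{2} - 153 = -153 + o^{2}$)
$\frac{3274}{-788} + \frac{46442}{v{\left(-103,\left(22 + 61\right) \left(-68 + 8\right) \right)}} = \frac{3274}{-788} + \frac{46442}{-153 + \left(-103\right)^{2}} = 3274 \left(- \frac{1}{788}\right) + \frac{46442}{-153 + 10609} = - \frac{1637}{394} + \frac{46442}{10456} = - \frac{1637}{394} + 46442 \cdot \frac{1}{10456} = - \frac{1637}{394} + \frac{23221}{5228} = \frac{295419}{1029916}$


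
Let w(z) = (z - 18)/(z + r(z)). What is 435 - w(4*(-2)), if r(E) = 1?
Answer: 3019/7 ≈ 431.29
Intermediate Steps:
w(z) = (-18 + z)/(1 + z) (w(z) = (z - 18)/(z + 1) = (-18 + z)/(1 + z))
435 - w(4*(-2)) = 435 - (-18 + 4*(-2))/(1 + 4*(-2)) = 435 - (-18 - 8)/(1 - 8) = 435 - (-26)/(-7) = 435 - (-1)*(-26)/7 = 435 - 1*26/7 = 435 - 26/7 = 3019/7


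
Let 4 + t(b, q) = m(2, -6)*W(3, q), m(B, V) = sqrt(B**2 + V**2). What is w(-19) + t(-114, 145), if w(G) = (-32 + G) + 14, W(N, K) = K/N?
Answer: -41 + 290*sqrt(10)/3 ≈ 264.69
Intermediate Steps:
t(b, q) = -4 + 2*q*sqrt(10)/3 (t(b, q) = -4 + sqrt(2**2 + (-6)**2)*(q/3) = -4 + sqrt(4 + 36)*(q*(1/3)) = -4 + sqrt(40)*(q/3) = -4 + (2*sqrt(10))*(q/3) = -4 + 2*q*sqrt(10)/3)
w(G) = -18 + G
w(-19) + t(-114, 145) = (-18 - 19) + (-4 + (2/3)*145*sqrt(10)) = -37 + (-4 + 290*sqrt(10)/3) = -41 + 290*sqrt(10)/3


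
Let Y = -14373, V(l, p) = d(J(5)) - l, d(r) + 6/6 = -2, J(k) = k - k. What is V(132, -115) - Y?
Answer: 14238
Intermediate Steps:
J(k) = 0
d(r) = -3 (d(r) = -1 - 2 = -3)
V(l, p) = -3 - l
V(132, -115) - Y = (-3 - 1*132) - 1*(-14373) = (-3 - 132) + 14373 = -135 + 14373 = 14238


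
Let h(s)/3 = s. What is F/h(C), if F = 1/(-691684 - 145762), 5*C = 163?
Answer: -5/409511094 ≈ -1.2210e-8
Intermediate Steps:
C = 163/5 (C = (⅕)*163 = 163/5 ≈ 32.600)
F = -1/837446 (F = 1/(-837446) = -1/837446 ≈ -1.1941e-6)
h(s) = 3*s
F/h(C) = -1/(837446*(3*(163/5))) = -1/(837446*489/5) = -1/837446*5/489 = -5/409511094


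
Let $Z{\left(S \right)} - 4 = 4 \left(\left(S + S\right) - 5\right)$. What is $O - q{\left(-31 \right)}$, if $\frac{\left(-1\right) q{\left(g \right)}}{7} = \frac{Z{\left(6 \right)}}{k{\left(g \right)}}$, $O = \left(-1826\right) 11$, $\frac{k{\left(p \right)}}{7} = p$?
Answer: $- \frac{622698}{31} \approx -20087.0$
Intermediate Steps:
$k{\left(p \right)} = 7 p$
$Z{\left(S \right)} = -16 + 8 S$ ($Z{\left(S \right)} = 4 + 4 \left(\left(S + S\right) - 5\right) = 4 + 4 \left(2 S - 5\right) = 4 + 4 \left(-5 + 2 S\right) = 4 + \left(-20 + 8 S\right) = -16 + 8 S$)
$O = -20086$
$q{\left(g \right)} = - \frac{32}{g}$ ($q{\left(g \right)} = - 7 \frac{-16 + 8 \cdot 6}{7 g} = - 7 \left(-16 + 48\right) \frac{1}{7 g} = - 7 \cdot 32 \frac{1}{7 g} = - 7 \frac{32}{7 g} = - \frac{32}{g}$)
$O - q{\left(-31 \right)} = -20086 - - \frac{32}{-31} = -20086 - \left(-32\right) \left(- \frac{1}{31}\right) = -20086 - \frac{32}{31} = - \frac{622698}{31}$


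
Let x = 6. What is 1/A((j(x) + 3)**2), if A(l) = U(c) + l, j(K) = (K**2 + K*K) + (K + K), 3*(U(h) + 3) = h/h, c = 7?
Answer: 3/22699 ≈ 0.00013216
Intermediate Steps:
U(h) = -8/3 (U(h) = -3 + (h/h)/3 = -3 + (1/3)*1 = -3 + 1/3 = -8/3)
j(K) = 2*K + 2*K**2 (j(K) = (K**2 + K**2) + 2*K = 2*K**2 + 2*K = 2*K + 2*K**2)
A(l) = -8/3 + l
1/A((j(x) + 3)**2) = 1/(-8/3 + (2*6*(1 + 6) + 3)**2) = 1/(-8/3 + (2*6*7 + 3)**2) = 1/(-8/3 + (84 + 3)**2) = 1/(-8/3 + 87**2) = 1/(-8/3 + 7569) = 1/(22699/3) = 3/22699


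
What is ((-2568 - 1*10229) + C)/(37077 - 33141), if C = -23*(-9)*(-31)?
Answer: -9607/1968 ≈ -4.8816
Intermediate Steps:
C = -6417 (C = 207*(-31) = -6417)
((-2568 - 1*10229) + C)/(37077 - 33141) = ((-2568 - 1*10229) - 6417)/(37077 - 33141) = ((-2568 - 10229) - 6417)/3936 = (-12797 - 6417)*(1/3936) = -19214*1/3936 = -9607/1968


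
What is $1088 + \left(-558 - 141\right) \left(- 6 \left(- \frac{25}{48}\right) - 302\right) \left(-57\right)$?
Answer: $- \frac{95255909}{8} \approx -1.1907 \cdot 10^{7}$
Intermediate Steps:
$1088 + \left(-558 - 141\right) \left(- 6 \left(- \frac{25}{48}\right) - 302\right) \left(-57\right) = 1088 + - 699 \left(- 6 \left(\left(-25\right) \frac{1}{48}\right) - 302\right) \left(-57\right) = 1088 + - 699 \left(\left(-6\right) \left(- \frac{25}{48}\right) - 302\right) \left(-57\right) = 1088 + - 699 \left(\frac{25}{8} - 302\right) \left(-57\right) = 1088 + \left(-699\right) \left(- \frac{2391}{8}\right) \left(-57\right) = 1088 + \frac{1671309}{8} \left(-57\right) = 1088 - \frac{95264613}{8} = - \frac{95255909}{8}$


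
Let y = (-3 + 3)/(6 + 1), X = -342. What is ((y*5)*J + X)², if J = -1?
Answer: 116964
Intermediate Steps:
y = 0 (y = 0/7 = 0*(⅐) = 0)
((y*5)*J + X)² = ((0*5)*(-1) - 342)² = (0*(-1) - 342)² = (0 - 342)² = (-342)² = 116964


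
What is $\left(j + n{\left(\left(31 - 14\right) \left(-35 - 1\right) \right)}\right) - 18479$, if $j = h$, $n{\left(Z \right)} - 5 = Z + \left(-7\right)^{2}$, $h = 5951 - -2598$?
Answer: $-10488$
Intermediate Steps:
$h = 8549$ ($h = 5951 + 2598 = 8549$)
$n{\left(Z \right)} = 54 + Z$ ($n{\left(Z \right)} = 5 + \left(Z + \left(-7\right)^{2}\right) = 5 + \left(Z + 49\right) = 5 + \left(49 + Z\right) = 54 + Z$)
$j = 8549$
$\left(j + n{\left(\left(31 - 14\right) \left(-35 - 1\right) \right)}\right) - 18479 = \left(8549 + \left(54 + \left(31 - 14\right) \left(-35 - 1\right)\right)\right) - 18479 = \left(8549 + \left(54 + \left(31 + \left(-25 + 11\right)\right) \left(-36\right)\right)\right) - 18479 = \left(8549 + \left(54 + \left(31 - 14\right) \left(-36\right)\right)\right) - 18479 = \left(8549 + \left(54 + 17 \left(-36\right)\right)\right) - 18479 = \left(8549 + \left(54 - 612\right)\right) - 18479 = \left(8549 - 558\right) - 18479 = 7991 - 18479 = -10488$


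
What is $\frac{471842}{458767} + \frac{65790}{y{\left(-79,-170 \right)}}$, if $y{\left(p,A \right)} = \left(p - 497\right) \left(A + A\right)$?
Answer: $\frac{80122757}{58722176} \approx 1.3644$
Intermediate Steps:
$y{\left(p,A \right)} = 2 A \left(-497 + p\right)$ ($y{\left(p,A \right)} = \left(-497 + p\right) 2 A = 2 A \left(-497 + p\right)$)
$\frac{471842}{458767} + \frac{65790}{y{\left(-79,-170 \right)}} = \frac{471842}{458767} + \frac{65790}{2 \left(-170\right) \left(-497 - 79\right)} = 471842 \cdot \frac{1}{458767} + \frac{65790}{2 \left(-170\right) \left(-576\right)} = \frac{471842}{458767} + \frac{65790}{195840} = \frac{471842}{458767} + 65790 \cdot \frac{1}{195840} = \frac{471842}{458767} + \frac{43}{128} = \frac{80122757}{58722176}$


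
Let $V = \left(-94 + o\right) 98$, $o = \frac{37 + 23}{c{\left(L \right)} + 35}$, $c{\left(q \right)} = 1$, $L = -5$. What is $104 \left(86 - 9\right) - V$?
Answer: $\frac{51170}{3} \approx 17057.0$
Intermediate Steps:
$o = \frac{5}{3}$ ($o = \frac{37 + 23}{1 + 35} = \frac{60}{36} = 60 \cdot \frac{1}{36} = \frac{5}{3} \approx 1.6667$)
$V = - \frac{27146}{3}$ ($V = \left(-94 + \frac{5}{3}\right) 98 = \left(- \frac{277}{3}\right) 98 = - \frac{27146}{3} \approx -9048.7$)
$104 \left(86 - 9\right) - V = 104 \left(86 - 9\right) - - \frac{27146}{3} = 104 \cdot 77 + \frac{27146}{3} = 8008 + \frac{27146}{3} = \frac{51170}{3}$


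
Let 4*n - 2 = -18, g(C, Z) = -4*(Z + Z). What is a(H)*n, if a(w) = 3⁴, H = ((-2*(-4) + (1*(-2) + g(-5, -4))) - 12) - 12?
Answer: -324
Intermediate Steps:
g(C, Z) = -8*Z
n = -4 (n = ½ + (¼)*(-18) = ½ - 9/2 = -4)
H = 14 (H = ((-2*(-4) + (1*(-2) - 8*(-4))) - 12) - 12 = ((8 + (-2 + 32)) - 12) - 12 = ((8 + 30) - 12) - 12 = (38 - 12) - 12 = 26 - 12 = 14)
a(w) = 81
a(H)*n = 81*(-4) = -324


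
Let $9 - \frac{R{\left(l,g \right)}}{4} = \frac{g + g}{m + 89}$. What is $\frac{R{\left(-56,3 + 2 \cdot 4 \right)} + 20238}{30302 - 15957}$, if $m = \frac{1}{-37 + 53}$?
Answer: $\frac{28889042}{20441625} \approx 1.4132$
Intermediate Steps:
$m = \frac{1}{16} \approx 0.0625$
$R{\left(l,g \right)} = 36 - \frac{128 g}{1425}$ ($R{\left(l,g \right)} = 36 - 4 \frac{g + g}{\frac{1}{16} + 89} = 36 - 4 \frac{2 g}{\frac{1425}{16}} = 36 - 4 \cdot 2 g \frac{16}{1425} = 36 - 4 \frac{32 g}{1425} = 36 - \frac{128 g}{1425}$)
$\frac{R{\left(-56,3 + 2 \cdot 4 \right)} + 20238}{30302 - 15957} = \frac{\left(36 - \frac{128 \left(3 + 2 \cdot 4\right)}{1425}\right) + 20238}{30302 - 15957} = \frac{\left(36 - \frac{128 \left(3 + 8\right)}{1425}\right) + 20238}{14345} = \left(\left(36 - \frac{1408}{1425}\right) + 20238\right) \frac{1}{14345} = \left(\frac{49892}{1425} + 20238\right) \frac{1}{14345} = \frac{28889042}{1425} \cdot \frac{1}{14345} = \frac{28889042}{20441625}$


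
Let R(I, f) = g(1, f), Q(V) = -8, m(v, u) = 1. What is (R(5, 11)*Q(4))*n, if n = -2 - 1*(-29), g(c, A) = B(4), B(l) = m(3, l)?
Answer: -216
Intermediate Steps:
B(l) = 1
g(c, A) = 1
R(I, f) = 1
n = 27 (n = -2 + 29 = 27)
(R(5, 11)*Q(4))*n = (1*(-8))*27 = -8*27 = -216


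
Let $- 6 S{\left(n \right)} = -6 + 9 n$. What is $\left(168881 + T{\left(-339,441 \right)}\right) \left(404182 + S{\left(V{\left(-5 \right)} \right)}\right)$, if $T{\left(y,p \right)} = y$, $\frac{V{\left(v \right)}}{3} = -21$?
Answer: $68137738405$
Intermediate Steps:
$V{\left(v \right)} = -63$ ($V{\left(v \right)} = 3 \left(-21\right) = -63$)
$S{\left(n \right)} = 1 - \frac{3 n}{2}$ ($S{\left(n \right)} = - \frac{-6 + 9 n}{6} = 1 - \frac{3 n}{2}$)
$\left(168881 + T{\left(-339,441 \right)}\right) \left(404182 + S{\left(V{\left(-5 \right)} \right)}\right) = \left(168881 - 339\right) \left(404182 + \left(1 - - \frac{189}{2}\right)\right) = 168542 \left(404182 + \left(1 + \frac{189}{2}\right)\right) = 168542 \left(404182 + \frac{191}{2}\right) = 168542 \cdot \frac{808555}{2} = 68137738405$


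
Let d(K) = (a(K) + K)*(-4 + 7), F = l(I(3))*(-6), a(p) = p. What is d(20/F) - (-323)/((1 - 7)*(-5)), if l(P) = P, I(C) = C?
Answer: 41/10 ≈ 4.1000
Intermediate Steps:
F = -18 (F = 3*(-6) = -18)
d(K) = 6*K (d(K) = (K + K)*(-4 + 7) = (2*K)*3 = 6*K)
d(20/F) - (-323)/((1 - 7)*(-5)) = 6*(20/(-18)) - (-323)/((1 - 7)*(-5)) = 6*(20*(-1/18)) - (-323)/((-6*(-5))) = 6*(-10/9) - (-323)/30 = -20/3 - (-323)/30 = -20/3 - 1*(-323/30) = -20/3 + 323/30 = 41/10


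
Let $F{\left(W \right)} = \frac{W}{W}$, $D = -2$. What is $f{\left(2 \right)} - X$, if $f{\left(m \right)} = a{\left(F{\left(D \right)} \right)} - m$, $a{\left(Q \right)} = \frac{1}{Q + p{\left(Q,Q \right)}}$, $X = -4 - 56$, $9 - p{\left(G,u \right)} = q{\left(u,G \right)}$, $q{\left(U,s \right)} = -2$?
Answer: $\frac{697}{12} \approx 58.083$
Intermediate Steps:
$p{\left(G,u \right)} = 11$ ($p{\left(G,u \right)} = 9 - -2 = 9 + 2 = 11$)
$X = -60$ ($X = -4 - 56 = -60$)
$F{\left(W \right)} = 1$
$a{\left(Q \right)} = \frac{1}{11 + Q}$ ($a{\left(Q \right)} = \frac{1}{Q + 11} = \frac{1}{11 + Q}$)
$f{\left(m \right)} = \frac{1}{12} - m$ ($f{\left(m \right)} = \frac{1}{11 + 1} - m = \frac{1}{12} - m$)
$f{\left(2 \right)} - X = \left(\frac{1}{12} - 2\right) - -60 = \left(\frac{1}{12} - 2\right) + 60 = - \frac{23}{12} + 60 = \frac{697}{12}$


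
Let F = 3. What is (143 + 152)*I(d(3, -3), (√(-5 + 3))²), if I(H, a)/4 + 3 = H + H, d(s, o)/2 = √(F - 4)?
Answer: -3540 + 4720*I ≈ -3540.0 + 4720.0*I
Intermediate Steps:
d(s, o) = 2*I (d(s, o) = 2*√(3 - 4) = 2*√(-1) = 2*I)
I(H, a) = -12 + 8*H (I(H, a) = -12 + 4*(H + H) = -12 + 4*(2*H) = -12 + 8*H)
(143 + 152)*I(d(3, -3), (√(-5 + 3))²) = (143 + 152)*(-12 + 8*(2*I)) = 295*(-12 + 16*I) = -3540 + 4720*I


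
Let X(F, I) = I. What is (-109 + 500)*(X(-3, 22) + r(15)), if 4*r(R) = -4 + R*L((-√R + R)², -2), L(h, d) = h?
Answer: 360111 - 87975*√15/2 ≈ 1.8975e+5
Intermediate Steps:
r(R) = -1 + R*(R - √R)²/4 (r(R) = (-4 + R*(-√R + R)²)/4 = (-4 + R*(R - √R)²)/4 = -1 + R*(R - √R)²/4)
(-109 + 500)*(X(-3, 22) + r(15)) = (-109 + 500)*(22 + (-1 + (¼)*15*(√15 - 1*15)²)) = 391*(22 + (-1 + (¼)*15*(√15 - 15)²)) = 391*(22 + (-1 + (¼)*15*(-15 + √15)²)) = 391*(22 + (-1 + 15*(-15 + √15)²/4)) = 391*(21 + 15*(-15 + √15)²/4) = 8211 + 5865*(-15 + √15)²/4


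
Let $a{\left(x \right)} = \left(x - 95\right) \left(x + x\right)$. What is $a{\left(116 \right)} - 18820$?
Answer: $-13948$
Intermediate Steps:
$a{\left(x \right)} = 2 x \left(-95 + x\right)$ ($a{\left(x \right)} = \left(-95 + x\right) 2 x = 2 x \left(-95 + x\right)$)
$a{\left(116 \right)} - 18820 = 2 \cdot 116 \left(-95 + 116\right) - 18820 = 2 \cdot 116 \cdot 21 - 18820 = 4872 - 18820 = -13948$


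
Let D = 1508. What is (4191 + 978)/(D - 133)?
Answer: 5169/1375 ≈ 3.7593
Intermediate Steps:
(4191 + 978)/(D - 133) = (4191 + 978)/(1508 - 133) = 5169/1375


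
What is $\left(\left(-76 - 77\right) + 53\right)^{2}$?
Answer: $10000$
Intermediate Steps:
$\left(\left(-76 - 77\right) + 53\right)^{2} = \left(-153 + 53\right)^{2} = \left(-100\right)^{2} = 10000$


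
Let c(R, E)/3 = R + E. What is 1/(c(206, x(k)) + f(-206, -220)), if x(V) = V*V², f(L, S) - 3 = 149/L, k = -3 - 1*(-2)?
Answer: 206/127159 ≈ 0.0016200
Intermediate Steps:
k = -1 (k = -3 + 2 = -1)
f(L, S) = 3 + 149/L
x(V) = V³
c(R, E) = 3*E + 3*R (c(R, E) = 3*(R + E) = 3*(E + R) = 3*E + 3*R)
1/(c(206, x(k)) + f(-206, -220)) = 1/((3*(-1)³ + 3*206) + (3 + 149/(-206))) = 1/((3*(-1) + 618) + (3 + 149*(-1/206))) = 1/((-3 + 618) + (3 - 149/206)) = 1/(615 + 469/206) = 1/(127159/206) = 206/127159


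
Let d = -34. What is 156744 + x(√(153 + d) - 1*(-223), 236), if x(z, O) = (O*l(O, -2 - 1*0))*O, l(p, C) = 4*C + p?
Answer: 12855432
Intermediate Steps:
l(p, C) = p + 4*C
x(z, O) = O²*(-8 + O) (x(z, O) = (O*(O + 4*(-2 - 1*0)))*O = (O*(O + 4*(-2 + 0)))*O = (O*(O + 4*(-2)))*O = (O*(O - 8))*O = (O*(-8 + O))*O = O²*(-8 + O))
156744 + x(√(153 + d) - 1*(-223), 236) = 156744 + 236²*(-8 + 236) = 156744 + 55696*228 = 156744 + 12698688 = 12855432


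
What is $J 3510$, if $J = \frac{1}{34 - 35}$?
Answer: $-3510$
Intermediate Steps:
$J = -1$ ($J = \frac{1}{-1} = -1$)
$J 3510 = \left(-1\right) 3510 = -3510$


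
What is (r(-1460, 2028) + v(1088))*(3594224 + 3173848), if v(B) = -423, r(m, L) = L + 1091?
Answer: 18246722112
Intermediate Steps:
r(m, L) = 1091 + L
(r(-1460, 2028) + v(1088))*(3594224 + 3173848) = ((1091 + 2028) - 423)*(3594224 + 3173848) = (3119 - 423)*6768072 = 2696*6768072 = 18246722112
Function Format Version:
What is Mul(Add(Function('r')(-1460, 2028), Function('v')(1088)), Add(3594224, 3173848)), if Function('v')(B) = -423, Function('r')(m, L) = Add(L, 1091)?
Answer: 18246722112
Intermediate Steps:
Function('r')(m, L) = Add(1091, L)
Mul(Add(Function('r')(-1460, 2028), Function('v')(1088)), Add(3594224, 3173848)) = Mul(Add(Add(1091, 2028), -423), Add(3594224, 3173848)) = Mul(Add(3119, -423), 6768072) = Mul(2696, 6768072) = 18246722112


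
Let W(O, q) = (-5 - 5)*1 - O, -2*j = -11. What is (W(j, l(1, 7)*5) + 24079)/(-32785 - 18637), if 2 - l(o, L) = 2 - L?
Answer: -48127/102844 ≈ -0.46796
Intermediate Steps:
j = 11/2 (j = -½*(-11) = 11/2 ≈ 5.5000)
l(o, L) = L (l(o, L) = 2 - (2 - L) = 2 + (-2 + L) = L)
W(O, q) = -10 - O (W(O, q) = -10*1 - O = -10 - O)
(W(j, l(1, 7)*5) + 24079)/(-32785 - 18637) = ((-10 - 1*11/2) + 24079)/(-32785 - 18637) = ((-10 - 11/2) + 24079)/(-51422) = (-31/2 + 24079)*(-1/51422) = (48127/2)*(-1/51422) = -48127/102844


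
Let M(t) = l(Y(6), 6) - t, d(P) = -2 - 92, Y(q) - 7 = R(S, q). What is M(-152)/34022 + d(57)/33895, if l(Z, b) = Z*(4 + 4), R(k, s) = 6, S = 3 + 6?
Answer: 2739526/576587845 ≈ 0.0047513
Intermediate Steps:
S = 9
Y(q) = 13 (Y(q) = 7 + 6 = 13)
l(Z, b) = 8*Z (l(Z, b) = Z*8 = 8*Z)
d(P) = -94
M(t) = 104 - t (M(t) = 8*13 - t = 104 - t)
M(-152)/34022 + d(57)/33895 = (104 - 1*(-152))/34022 - 94/33895 = (104 + 152)*(1/34022) - 94*1/33895 = 256*(1/34022) - 94/33895 = 128/17011 - 94/33895 = 2739526/576587845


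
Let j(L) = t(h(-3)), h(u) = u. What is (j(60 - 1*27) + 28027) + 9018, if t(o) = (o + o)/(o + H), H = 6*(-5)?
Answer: 407497/11 ≈ 37045.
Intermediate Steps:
H = -30
t(o) = 2*o/(-30 + o) (t(o) = (o + o)/(o - 30) = (2*o)/(-30 + o) = 2*o/(-30 + o))
j(L) = 2/11 (j(L) = 2*(-3)/(-30 - 3) = 2*(-3)/(-33) = 2*(-3)*(-1/33) = 2/11)
(j(60 - 1*27) + 28027) + 9018 = (2/11 + 28027) + 9018 = 308299/11 + 9018 = 407497/11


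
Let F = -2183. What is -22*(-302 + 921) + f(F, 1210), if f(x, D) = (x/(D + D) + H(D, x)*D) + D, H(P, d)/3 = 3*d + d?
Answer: -76737156743/2420 ≈ -3.1710e+7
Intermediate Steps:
H(P, d) = 12*d (H(P, d) = 3*(3*d + d) = 3*(4*d) = 12*d)
f(x, D) = D + x/(2*D) + 12*D*x (f(x, D) = (x/(D + D) + (12*x)*D) + D = (x/((2*D)) + 12*D*x) + D = ((1/(2*D))*x + 12*D*x) + D = (x/(2*D) + 12*D*x) + D = D + x/(2*D) + 12*D*x)
-22*(-302 + 921) + f(F, 1210) = -22*(-302 + 921) + (1210 + (½)*(-2183)/1210 + 12*1210*(-2183)) = -22*619 + (1210 + (½)*(-2183)*(1/1210) - 31697160) = -13618 + (1210 - 2183/2420 - 31697160) = -13618 - 76704201183/2420 = -76737156743/2420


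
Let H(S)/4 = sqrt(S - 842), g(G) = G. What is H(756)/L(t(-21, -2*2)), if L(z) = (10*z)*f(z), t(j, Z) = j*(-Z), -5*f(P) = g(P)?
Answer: -I*sqrt(86)/3528 ≈ -0.0026286*I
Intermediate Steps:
f(P) = -P/5
H(S) = 4*sqrt(-842 + S) (H(S) = 4*sqrt(S - 842) = 4*sqrt(-842 + S))
t(j, Z) = -Z*j
L(z) = -2*z**2 (L(z) = (10*z)*(-z/5) = -2*z**2)
H(756)/L(t(-21, -2*2)) = (4*sqrt(-842 + 756))/((-2*(-1*(-2*2)*(-21))**2)) = (4*sqrt(-86))/((-2*(-1*(-4)*(-21))**2)) = (4*(I*sqrt(86)))/((-2*(-84)**2)) = (4*I*sqrt(86))/((-2*7056)) = (4*I*sqrt(86))/(-14112) = (4*I*sqrt(86))*(-1/14112) = -I*sqrt(86)/3528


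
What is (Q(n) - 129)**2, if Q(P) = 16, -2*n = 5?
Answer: 12769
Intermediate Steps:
n = -5/2 (n = -1/2*5 = -5/2 ≈ -2.5000)
(Q(n) - 129)**2 = (16 - 129)**2 = (-113)**2 = 12769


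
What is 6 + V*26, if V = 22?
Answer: 578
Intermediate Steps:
6 + V*26 = 6 + 22*26 = 6 + 572 = 578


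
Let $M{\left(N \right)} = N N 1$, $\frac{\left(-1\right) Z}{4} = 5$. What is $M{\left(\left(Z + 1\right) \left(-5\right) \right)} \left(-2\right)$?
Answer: $-18050$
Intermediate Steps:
$Z = -20$ ($Z = \left(-4\right) 5 = -20$)
$M{\left(N \right)} = N^{2}$ ($M{\left(N \right)} = N^{2} \cdot 1 = N^{2}$)
$M{\left(\left(Z + 1\right) \left(-5\right) \right)} \left(-2\right) = \left(\left(-20 + 1\right) \left(-5\right)\right)^{2} \left(-2\right) = \left(\left(-19\right) \left(-5\right)\right)^{2} \left(-2\right) = 95^{2} \left(-2\right) = 9025 \left(-2\right) = -18050$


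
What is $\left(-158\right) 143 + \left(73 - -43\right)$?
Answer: $-22478$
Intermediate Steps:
$\left(-158\right) 143 + \left(73 - -43\right) = -22594 + \left(73 + 43\right) = -22594 + 116 = -22478$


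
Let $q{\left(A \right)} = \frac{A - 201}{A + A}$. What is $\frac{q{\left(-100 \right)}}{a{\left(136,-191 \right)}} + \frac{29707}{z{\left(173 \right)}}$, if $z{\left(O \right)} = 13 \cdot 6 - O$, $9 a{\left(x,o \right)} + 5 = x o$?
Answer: $- \frac{30872754151}{98727800} \approx -312.71$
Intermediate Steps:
$a{\left(x,o \right)} = - \frac{5}{9} + \frac{o x}{9}$ ($a{\left(x,o \right)} = - \frac{5}{9} + \frac{x o}{9} = - \frac{5}{9} + \frac{o x}{9}$)
$q{\left(A \right)} = \frac{-201 + A}{2 A}$
$z{\left(O \right)} = 78 - O$
$\frac{q{\left(-100 \right)}}{a{\left(136,-191 \right)}} + \frac{29707}{z{\left(173 \right)}} = \frac{\frac{1}{2} \frac{1}{-100} \left(-201 - 100\right)}{- \frac{5}{9} + \frac{1}{9} \left(-191\right) 136} + \frac{29707}{78 - 173} = \frac{\frac{1}{2} \left(- \frac{1}{100}\right) \left(-301\right)}{- \frac{5}{9} - \frac{25976}{9}} + \frac{29707}{78 - 173} = \frac{301}{200 \left(- \frac{25981}{9}\right)} + \frac{29707}{-95} = \frac{301}{200} \left(- \frac{9}{25981}\right) + 29707 \left(- \frac{1}{95}\right) = - \frac{2709}{5196200} - \frac{29707}{95} = - \frac{30872754151}{98727800}$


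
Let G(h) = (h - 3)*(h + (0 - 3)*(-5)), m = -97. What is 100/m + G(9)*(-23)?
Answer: -321364/97 ≈ -3313.0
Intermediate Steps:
G(h) = (-3 + h)*(15 + h) (G(h) = (-3 + h)*(h - 3*(-5)) = (-3 + h)*(h + 15) = (-3 + h)*(15 + h))
100/m + G(9)*(-23) = 100/(-97) + (-45 + 9**2 + 12*9)*(-23) = 100*(-1/97) + (-45 + 81 + 108)*(-23) = -100/97 + 144*(-23) = -100/97 - 3312 = -321364/97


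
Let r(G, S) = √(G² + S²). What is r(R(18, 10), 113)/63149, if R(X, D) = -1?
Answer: √12770/63149 ≈ 0.0017895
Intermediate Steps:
r(R(18, 10), 113)/63149 = √((-1)² + 113²)/63149 = √(1 + 12769)*(1/63149) = √12770*(1/63149) = √12770/63149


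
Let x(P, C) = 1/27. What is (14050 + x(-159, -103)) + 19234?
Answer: 898669/27 ≈ 33284.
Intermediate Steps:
x(P, C) = 1/27
(14050 + x(-159, -103)) + 19234 = (14050 + 1/27) + 19234 = 379351/27 + 19234 = 898669/27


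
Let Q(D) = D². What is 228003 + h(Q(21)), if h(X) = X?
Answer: 228444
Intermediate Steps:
228003 + h(Q(21)) = 228003 + 21² = 228003 + 441 = 228444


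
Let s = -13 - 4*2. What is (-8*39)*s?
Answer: 6552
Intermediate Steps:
s = -21 (s = -13 - 8 = -21)
(-8*39)*s = -8*39*(-21) = -312*(-21) = 6552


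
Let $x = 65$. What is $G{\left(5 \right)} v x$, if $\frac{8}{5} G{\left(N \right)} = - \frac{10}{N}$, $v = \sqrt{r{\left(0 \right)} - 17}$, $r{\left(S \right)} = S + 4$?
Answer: $- \frac{325 i \sqrt{13}}{4} \approx - 292.95 i$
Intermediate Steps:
$r{\left(S \right)} = 4 + S$
$v = i \sqrt{13}$ ($v = \sqrt{\left(4 + 0\right) - 17} = \sqrt{4 - 17} = \sqrt{-13} = i \sqrt{13} \approx 3.6056 i$)
$G{\left(N \right)} = - \frac{25}{4 N}$ ($G{\left(N \right)} = \frac{5 \left(- \frac{10}{N}\right)}{8} = - \frac{25}{4 N}$)
$G{\left(5 \right)} v x = - \frac{25}{4 \cdot 5} i \sqrt{13} \cdot 65 = \left(- \frac{25}{4}\right) \frac{1}{5} i \sqrt{13} \cdot 65 = - \frac{5 i \sqrt{13}}{4} \cdot 65 = - \frac{325 i \sqrt{13}}{4}$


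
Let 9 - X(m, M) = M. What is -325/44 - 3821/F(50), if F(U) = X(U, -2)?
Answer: -1419/4 ≈ -354.75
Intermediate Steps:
X(m, M) = 9 - M
F(U) = 11 (F(U) = 9 - 1*(-2) = 9 + 2 = 11)
-325/44 - 3821/F(50) = -325/44 - 3821/11 = -1419/4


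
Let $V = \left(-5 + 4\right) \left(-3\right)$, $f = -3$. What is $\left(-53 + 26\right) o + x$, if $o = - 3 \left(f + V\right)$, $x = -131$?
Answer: $-131$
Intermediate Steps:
$V = 3$ ($V = \left(-1\right) \left(-3\right) = 3$)
$o = 0$ ($o = - 3 \left(-3 + 3\right) = \left(-3\right) 0 = 0$)
$\left(-53 + 26\right) o + x = \left(-53 + 26\right) 0 - 131 = \left(-27\right) 0 - 131 = 0 - 131 = -131$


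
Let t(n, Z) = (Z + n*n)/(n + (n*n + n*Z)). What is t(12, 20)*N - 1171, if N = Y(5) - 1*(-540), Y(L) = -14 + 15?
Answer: -93748/99 ≈ -946.95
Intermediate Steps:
Y(L) = 1
t(n, Z) = (Z + n**2)/(n + n**2 + Z*n) (t(n, Z) = (Z + n**2)/(n + (n**2 + Z*n)) = (Z + n**2)/(n + n**2 + Z*n))
N = 541 (N = 1 - 1*(-540) = 1 + 540 = 541)
t(12, 20)*N - 1171 = ((20 + 12**2)/(12*(1 + 20 + 12)))*541 - 1171 = ((1/12)*(20 + 144)/33)*541 - 1171 = ((1/12)*(1/33)*164)*541 - 1171 = (41/99)*541 - 1171 = 22181/99 - 1171 = -93748/99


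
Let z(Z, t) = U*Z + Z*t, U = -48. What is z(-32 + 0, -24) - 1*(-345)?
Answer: 2649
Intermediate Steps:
z(Z, t) = -48*Z + Z*t
z(-32 + 0, -24) - 1*(-345) = (-32 + 0)*(-48 - 24) - 1*(-345) = -32*(-72) + 345 = 2304 + 345 = 2649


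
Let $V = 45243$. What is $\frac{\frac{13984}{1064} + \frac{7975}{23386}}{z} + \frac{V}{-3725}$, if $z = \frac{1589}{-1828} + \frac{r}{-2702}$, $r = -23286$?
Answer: $- \frac{157697553815067}{15154994796775} \approx -10.406$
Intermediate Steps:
$z = \frac{19136665}{2469628}$ ($z = \frac{1589}{-1828} - \frac{23286}{-2702} = 1589 \left(- \frac{1}{1828}\right) - - \frac{11643}{1351} = - \frac{1589}{1828} + \frac{11643}{1351} = \frac{19136665}{2469628} \approx 7.7488$)
$\frac{\frac{13984}{1064} + \frac{7975}{23386}}{z} + \frac{V}{-3725} = \frac{\frac{13984}{1064} + \frac{7975}{23386}}{\frac{19136665}{2469628}} + \frac{45243}{-3725} = \left(13984 \cdot \frac{1}{1064} + 7975 \cdot \frac{1}{23386}\right) \frac{2469628}{19136665} + 45243 \left(- \frac{1}{3725}\right) = \left(\frac{92}{7} + \frac{725}{2126}\right) \frac{2469628}{19136665} - \frac{45243}{3725} = \frac{200667}{14882} \cdot \frac{2469628}{19136665} - \frac{45243}{3725} = \frac{35398060134}{20342274895} - \frac{45243}{3725} = - \frac{157697553815067}{15154994796775}$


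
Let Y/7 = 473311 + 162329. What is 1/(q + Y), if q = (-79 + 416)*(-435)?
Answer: 1/4302885 ≈ 2.3240e-7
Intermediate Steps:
q = -146595 (q = 337*(-435) = -146595)
Y = 4449480 (Y = 7*(473311 + 162329) = 7*635640 = 4449480)
1/(q + Y) = 1/(-146595 + 4449480) = 1/4302885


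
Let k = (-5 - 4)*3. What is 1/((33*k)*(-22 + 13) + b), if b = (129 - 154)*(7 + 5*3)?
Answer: 1/7469 ≈ 0.00013389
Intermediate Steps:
k = -27 (k = -9*3 = -27)
b = -550 (b = -25*(7 + 15) = -25*22 = -550)
1/((33*k)*(-22 + 13) + b) = 1/((33*(-27))*(-22 + 13) - 550) = 1/(-891*(-9) - 550) = 1/(8019 - 550) = 1/7469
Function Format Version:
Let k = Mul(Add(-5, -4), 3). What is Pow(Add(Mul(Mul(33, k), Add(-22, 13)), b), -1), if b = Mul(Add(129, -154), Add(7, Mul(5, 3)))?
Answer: Rational(1, 7469) ≈ 0.00013389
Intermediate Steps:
k = -27 (k = Mul(-9, 3) = -27)
b = -550 (b = Mul(-25, Add(7, 15)) = Mul(-25, 22) = -550)
Pow(Add(Mul(Mul(33, k), Add(-22, 13)), b), -1) = Pow(Add(Mul(Mul(33, -27), Add(-22, 13)), -550), -1) = Pow(Add(Mul(-891, -9), -550), -1) = Pow(Add(8019, -550), -1) = Pow(7469, -1) = Rational(1, 7469)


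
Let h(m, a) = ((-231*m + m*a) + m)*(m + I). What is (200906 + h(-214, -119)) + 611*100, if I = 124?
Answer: -6459734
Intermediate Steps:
h(m, a) = (124 + m)*(-230*m + a*m) (h(m, a) = ((-231*m + m*a) + m)*(m + 124) = ((-231*m + a*m) + m)*(124 + m) = (-230*m + a*m)*(124 + m) = (124 + m)*(-230*m + a*m))
(200906 + h(-214, -119)) + 611*100 = (200906 - 214*(-28520 - 230*(-214) + 124*(-119) - 119*(-214))) + 611*100 = (200906 - 214*(-28520 + 49220 - 14756 + 25466)) + 61100 = (200906 - 214*31410) + 61100 = (200906 - 6721740) + 61100 = -6520834 + 61100 = -6459734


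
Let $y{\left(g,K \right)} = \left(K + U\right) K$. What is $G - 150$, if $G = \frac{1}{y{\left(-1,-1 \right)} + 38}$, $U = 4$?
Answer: $- \frac{5249}{35} \approx -149.97$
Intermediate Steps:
$y{\left(g,K \right)} = K \left(4 + K\right)$ ($y{\left(g,K \right)} = \left(K + 4\right) K = \left(4 + K\right) K = K \left(4 + K\right)$)
$G = \frac{1}{35}$ ($G = \frac{1}{- (4 - 1) + 38} = \frac{1}{\left(-1\right) 3 + 38} = \frac{1}{-3 + 38} = \frac{1}{35} \approx 0.028571$)
$G - 150 = \frac{1}{35} - 150 = - \frac{5249}{35}$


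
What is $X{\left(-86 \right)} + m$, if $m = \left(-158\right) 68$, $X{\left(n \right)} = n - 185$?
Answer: $-11015$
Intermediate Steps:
$X{\left(n \right)} = -185 + n$
$m = -10744$
$X{\left(-86 \right)} + m = \left(-185 - 86\right) - 10744 = -271 - 10744 = -11015$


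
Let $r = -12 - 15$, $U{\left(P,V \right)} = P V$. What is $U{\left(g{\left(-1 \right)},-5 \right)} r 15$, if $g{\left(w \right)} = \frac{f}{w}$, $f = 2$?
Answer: $-4050$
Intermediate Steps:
$g{\left(w \right)} = \frac{2}{w}$
$r = -27$
$U{\left(g{\left(-1 \right)},-5 \right)} r 15 = \frac{2}{-1} \left(-5\right) \left(-27\right) 15 = 2 \left(-1\right) \left(-5\right) \left(-27\right) 15 = \left(-2\right) \left(-5\right) \left(-27\right) 15 = 10 \left(-27\right) 15 = \left(-270\right) 15 = -4050$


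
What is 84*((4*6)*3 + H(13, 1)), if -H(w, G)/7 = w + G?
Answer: -2184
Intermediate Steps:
H(w, G) = -7*G - 7*w (H(w, G) = -7*(w + G) = -7*(G + w) = -7*G - 7*w)
84*((4*6)*3 + H(13, 1)) = 84*((4*6)*3 + (-7*1 - 7*13)) = 84*(24*3 + (-7 - 91)) = 84*(72 - 98) = 84*(-26) = -2184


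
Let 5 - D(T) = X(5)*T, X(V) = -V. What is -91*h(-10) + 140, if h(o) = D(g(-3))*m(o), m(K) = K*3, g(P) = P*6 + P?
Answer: -272860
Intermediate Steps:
g(P) = 7*P (g(P) = 6*P + P = 7*P)
m(K) = 3*K
D(T) = 5 + 5*T (D(T) = 5 - (-1*5)*T = 5 - (-5)*T = 5 + 5*T)
h(o) = -300*o (h(o) = (5 + 5*(7*(-3)))*(3*o) = (5 + 5*(-21))*(3*o) = (5 - 105)*(3*o) = -300*o)
-91*h(-10) + 140 = -(-27300)*(-10) + 140 = -91*3000 + 140 = -273000 + 140 = -272860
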